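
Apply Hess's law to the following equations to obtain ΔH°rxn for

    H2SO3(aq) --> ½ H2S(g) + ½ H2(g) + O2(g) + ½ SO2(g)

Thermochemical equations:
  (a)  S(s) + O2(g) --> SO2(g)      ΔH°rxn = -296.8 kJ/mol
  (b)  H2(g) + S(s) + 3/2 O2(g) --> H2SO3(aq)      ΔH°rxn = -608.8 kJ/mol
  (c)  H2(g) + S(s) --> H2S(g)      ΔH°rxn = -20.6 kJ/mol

(a) × 1/2 (×1/2 to match 1/2 SO2(g) in the target): (1/2)·(-296.8) = -148.4 kJ/mol
(b) reversed (H2SO3(aq) must end up as a reactant): +608.8 kJ/mol
(c) × 1/2 (scale by 1/2 for the 1/2 H2S(g)): (1/2)·(-20.6) = -10.3 kJ/mol
Summing the manipulated equations, ΔH°rxn = (1/2)·(-296.8) + (-1)·(-608.8) + (1/2)·(-20.6) = 450.1 kJ/mol

ΔH°rxn = 450.1 kJ/mol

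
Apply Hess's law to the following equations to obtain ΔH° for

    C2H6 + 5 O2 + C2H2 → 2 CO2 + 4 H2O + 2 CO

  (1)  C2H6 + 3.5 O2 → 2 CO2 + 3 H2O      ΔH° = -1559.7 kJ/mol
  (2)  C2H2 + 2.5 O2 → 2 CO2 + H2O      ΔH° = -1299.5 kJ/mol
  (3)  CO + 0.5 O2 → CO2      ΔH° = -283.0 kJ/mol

(1) as written (C2H6 already on the reactant side): -1559.7 kJ/mol
(2) as written (C2H2 already on the reactant side): -1299.5 kJ/mol
(3) reversed and × 2 (CO must end up as a product; scale by 2 for the 2 CO): (-2)·(-283.0) = +566.0 kJ/mol
ΔH° = (1)·(-1559.7) + (1)·(-1299.5) + (-2)·(-283.0) = -2293.2 kJ/mol

ΔH° = -2293.2 kJ/mol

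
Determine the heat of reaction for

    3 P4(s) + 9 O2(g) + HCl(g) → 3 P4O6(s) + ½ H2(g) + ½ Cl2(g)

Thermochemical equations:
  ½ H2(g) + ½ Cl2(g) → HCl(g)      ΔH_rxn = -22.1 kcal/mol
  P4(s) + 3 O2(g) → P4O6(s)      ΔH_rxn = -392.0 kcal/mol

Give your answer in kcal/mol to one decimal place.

ΔH_rxn = -1153.9 kcal/mol

equation 1 reversed (reverse to put HCl(g) on the reactant side): +22.1 kcal/mol
equation 2 × 3 (scale by 3 for the 3 P4O6(s)): (3)·(-392.0) = -1176.0 kcal/mol
Combining the equations, ΔH_rxn = (+22.1) + (-1176.0) = -1153.9 kcal/mol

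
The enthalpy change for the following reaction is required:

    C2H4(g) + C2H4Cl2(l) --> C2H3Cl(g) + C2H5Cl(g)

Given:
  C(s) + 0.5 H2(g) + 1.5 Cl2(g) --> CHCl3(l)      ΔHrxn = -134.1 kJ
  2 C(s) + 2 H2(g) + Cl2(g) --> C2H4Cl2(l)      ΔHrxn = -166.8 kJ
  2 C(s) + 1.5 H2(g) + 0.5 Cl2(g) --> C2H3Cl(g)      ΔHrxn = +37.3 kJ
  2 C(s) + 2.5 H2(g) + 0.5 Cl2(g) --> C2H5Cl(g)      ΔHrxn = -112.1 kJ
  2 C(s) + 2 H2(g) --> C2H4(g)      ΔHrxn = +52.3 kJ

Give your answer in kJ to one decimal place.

ΔHrxn = 39.7 kJ

equation 1: not needed.
equation 2 reversed: +166.8 kJ
equation 3 as written: +37.3 kJ
equation 4 as written: -112.1 kJ
equation 5 reversed: -52.3 kJ
Since enthalpy is a state function, ΔHrxn = (-1)·(-166.8) + (1)·(+37.3) + (1)·(-112.1) + (-1)·(+52.3) = 39.7 kJ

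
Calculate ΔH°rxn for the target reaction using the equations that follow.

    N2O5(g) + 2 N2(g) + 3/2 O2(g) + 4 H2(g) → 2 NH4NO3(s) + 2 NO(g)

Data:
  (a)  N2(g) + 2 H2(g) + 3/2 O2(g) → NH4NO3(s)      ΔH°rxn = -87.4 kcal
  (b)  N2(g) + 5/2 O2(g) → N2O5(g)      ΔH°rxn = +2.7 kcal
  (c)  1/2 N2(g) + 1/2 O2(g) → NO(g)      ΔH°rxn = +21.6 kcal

(a) × 2 (scale by 2 for the 2 NH4NO3(s)): (2)·(-87.4) = -174.8 kcal
(b) reversed (reverse to put N2O5(g) on the reactant side): -2.7 kcal
(c) × 2 (×2 to match 2 NO(g) in the target): (2)·(+21.6) = +43.2 kcal
ΔH°rxn = (2)·(-87.4) + (-1)·(+2.7) + (2)·(+21.6) = -134.3 kcal

ΔH°rxn = -134.3 kcal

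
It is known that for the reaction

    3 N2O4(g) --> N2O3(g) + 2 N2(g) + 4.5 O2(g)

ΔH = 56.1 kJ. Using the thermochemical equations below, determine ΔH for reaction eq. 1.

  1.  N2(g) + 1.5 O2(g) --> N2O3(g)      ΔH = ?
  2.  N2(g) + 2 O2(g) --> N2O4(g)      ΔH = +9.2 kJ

eq. 1 as written (N2O3(g) already on the product side): contributes x
eq. 2 reversed and × 3 (N2O4(g) must end up as a reactant; ×3 to match 3 N2O4(g) in the target): (-3)·(+9.2) = -27.6 kJ
+56.1 = (-27.6) + x
x = (+56.1 − (-27.6)) / (1) = 83.7 kJ

ΔH = 83.7 kJ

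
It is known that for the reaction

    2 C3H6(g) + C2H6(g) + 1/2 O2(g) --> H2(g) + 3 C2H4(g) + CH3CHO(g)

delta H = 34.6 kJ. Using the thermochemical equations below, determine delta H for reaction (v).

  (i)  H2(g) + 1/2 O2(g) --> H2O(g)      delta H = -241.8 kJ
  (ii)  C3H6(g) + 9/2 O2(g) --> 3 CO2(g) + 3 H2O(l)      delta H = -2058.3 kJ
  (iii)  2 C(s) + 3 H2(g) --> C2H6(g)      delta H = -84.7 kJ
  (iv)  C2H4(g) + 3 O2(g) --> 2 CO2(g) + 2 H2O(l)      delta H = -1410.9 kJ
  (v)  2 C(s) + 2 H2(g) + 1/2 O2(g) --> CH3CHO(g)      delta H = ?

delta H = -166.2 kJ

(i): not needed.
(ii) × 2: (2)·(-2058.3) = -4116.6 kJ
(iii) reversed: +84.7 kJ
(iv) reversed and × 3: (-3)·(-1410.9) = +4232.7 kJ
(v) as written: contributes x
+34.6 = (-4116.6) + (+84.7) + (+4232.7) + x
x = (+34.6 − (+200.8)) / (1) = -166.2 kJ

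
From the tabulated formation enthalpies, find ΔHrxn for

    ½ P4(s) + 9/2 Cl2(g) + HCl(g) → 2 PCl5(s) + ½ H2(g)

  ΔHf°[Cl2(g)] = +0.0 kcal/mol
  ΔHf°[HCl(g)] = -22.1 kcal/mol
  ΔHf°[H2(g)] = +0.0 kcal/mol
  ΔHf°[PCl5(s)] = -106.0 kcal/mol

ΔHrxn = -189.9 kcal/mol

Products: 2·(-106.0) + 1/2·(+0.0) = -212.0
Reactants: 1/2·(+0.0) + 9/2·(+0.0) + 1·(-22.1) = -22.1
ΔHrxn = (-212.0) − (-22.1) = -189.9 kcal/mol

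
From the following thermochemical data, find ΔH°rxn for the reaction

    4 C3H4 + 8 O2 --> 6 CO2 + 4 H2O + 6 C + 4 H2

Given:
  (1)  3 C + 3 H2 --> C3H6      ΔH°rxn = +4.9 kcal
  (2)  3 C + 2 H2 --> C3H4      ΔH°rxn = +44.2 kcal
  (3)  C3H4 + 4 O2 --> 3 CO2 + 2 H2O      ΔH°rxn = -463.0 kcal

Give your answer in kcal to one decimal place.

ΔH°rxn = -1014.4 kcal

(1): not needed (C3H6 appears nowhere else).
(2) reversed and × 2: (-2)·(+44.2) = -88.4 kcal
(3) × 2 (×2 to match 6 CO2 in the target): (2)·(-463.0) = -926.0 kcal
ΔH°rxn = (-88.4) + (-926.0) = -1014.4 kcal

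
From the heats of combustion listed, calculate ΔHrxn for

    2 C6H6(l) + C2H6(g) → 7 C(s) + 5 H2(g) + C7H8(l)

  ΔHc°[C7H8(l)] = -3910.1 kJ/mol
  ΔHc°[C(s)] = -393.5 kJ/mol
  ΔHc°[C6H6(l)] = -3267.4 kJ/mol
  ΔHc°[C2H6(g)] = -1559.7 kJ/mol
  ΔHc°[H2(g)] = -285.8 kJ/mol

Using ΔH = Σ nΔHc°(reactants) − Σ nΔHc°(products):
= [2·(-3267.4) + 1·(-1559.7)] − [7·(-393.5) + 5·(-285.8) + 1·(-3910.1)]
= -0.9 kJ/mol

ΔHrxn = -0.9 kJ/mol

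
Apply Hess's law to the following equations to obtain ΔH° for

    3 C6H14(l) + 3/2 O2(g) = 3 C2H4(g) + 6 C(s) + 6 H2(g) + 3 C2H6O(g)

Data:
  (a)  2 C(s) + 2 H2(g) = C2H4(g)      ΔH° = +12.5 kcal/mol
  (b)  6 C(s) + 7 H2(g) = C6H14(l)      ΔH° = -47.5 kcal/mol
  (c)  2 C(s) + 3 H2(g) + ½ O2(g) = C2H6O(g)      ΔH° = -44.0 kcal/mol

ΔH° = 48.0 kcal/mol

(a) × 3 (×3 to match 3 C2H4(g) in the target): (3)·(+12.5) = +37.5 kcal/mol
(b) reversed and × 3 (reverse to put C6H14(l) on the reactant side; ×3 to match 3 C6H14(l) in the target): (-3)·(-47.5) = +142.5 kcal/mol
(c) × 3 (×3 to match 3 C2H6O(g) in the target): (3)·(-44.0) = -132.0 kcal/mol
Combining the equations, ΔH° = (3)·(+12.5) + (-3)·(-47.5) + (3)·(-44.0) = 48.0 kcal/mol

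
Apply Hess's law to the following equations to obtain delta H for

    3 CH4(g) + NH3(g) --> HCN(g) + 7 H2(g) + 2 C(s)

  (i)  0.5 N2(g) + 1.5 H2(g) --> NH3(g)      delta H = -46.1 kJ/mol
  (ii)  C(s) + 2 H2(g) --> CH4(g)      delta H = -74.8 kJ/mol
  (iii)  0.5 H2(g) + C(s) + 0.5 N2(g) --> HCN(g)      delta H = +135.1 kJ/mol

(i) reversed (NH3(g) must end up as a reactant): +46.1 kJ/mol
(ii) reversed and × 3 (reverse to put CH4(g) on the reactant side; scale by 3 for the 3 CH4(g)): (-3)·(-74.8) = +224.4 kJ/mol
(iii) as written (HCN(g) already on the product side): +135.1 kJ/mol
delta H = (+46.1) + (+224.4) + (+135.1) = 405.6 kJ/mol

delta H = 405.6 kJ/mol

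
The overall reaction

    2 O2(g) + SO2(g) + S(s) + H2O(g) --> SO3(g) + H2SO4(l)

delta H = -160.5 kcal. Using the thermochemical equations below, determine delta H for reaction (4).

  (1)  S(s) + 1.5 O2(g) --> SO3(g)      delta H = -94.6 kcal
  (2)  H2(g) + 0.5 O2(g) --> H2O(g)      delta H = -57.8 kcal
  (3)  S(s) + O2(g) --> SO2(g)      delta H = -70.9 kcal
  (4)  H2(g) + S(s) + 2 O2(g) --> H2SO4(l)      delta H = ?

(1) as written (SO3(g) already on the product side): -94.6 kcal
(2) reversed (H2O(g) must end up as a reactant): +57.8 kcal
(3) reversed (SO2(g) must end up as a reactant): +70.9 kcal
(4) as written (H2SO4(l) already on the product side): contributes x
-160.5 = (-94.6) + (+57.8) + (+70.9) + x
x = (-160.5 − (+34.1)) / (1) = -194.6 kcal

delta H = -194.6 kcal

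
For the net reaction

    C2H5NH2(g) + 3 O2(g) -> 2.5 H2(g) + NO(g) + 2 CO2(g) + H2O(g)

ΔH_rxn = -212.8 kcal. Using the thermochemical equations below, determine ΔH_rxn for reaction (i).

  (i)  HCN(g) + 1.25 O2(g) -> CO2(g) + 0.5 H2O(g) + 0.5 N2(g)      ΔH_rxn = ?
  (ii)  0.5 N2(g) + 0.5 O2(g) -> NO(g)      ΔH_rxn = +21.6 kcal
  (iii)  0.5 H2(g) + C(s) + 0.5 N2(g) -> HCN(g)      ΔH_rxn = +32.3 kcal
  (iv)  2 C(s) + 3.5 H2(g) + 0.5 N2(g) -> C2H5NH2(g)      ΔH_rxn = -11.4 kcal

(i) × 2 (scale by 2 for the 2 CO2(g)): contributes 2·x
(ii) as written (NO(g) already on the product side): +21.6 kcal
(iii) × 2: (2)·(+32.3) = +64.6 kcal
(iv) reversed (C2H5NH2(g) must end up as a reactant): +11.4 kcal
-212.8 = (+21.6) + (+64.6) + (+11.4) + 2·x
x = (-212.8 − (+97.6)) / (2) = -155.2 kcal

ΔH_rxn = -155.2 kcal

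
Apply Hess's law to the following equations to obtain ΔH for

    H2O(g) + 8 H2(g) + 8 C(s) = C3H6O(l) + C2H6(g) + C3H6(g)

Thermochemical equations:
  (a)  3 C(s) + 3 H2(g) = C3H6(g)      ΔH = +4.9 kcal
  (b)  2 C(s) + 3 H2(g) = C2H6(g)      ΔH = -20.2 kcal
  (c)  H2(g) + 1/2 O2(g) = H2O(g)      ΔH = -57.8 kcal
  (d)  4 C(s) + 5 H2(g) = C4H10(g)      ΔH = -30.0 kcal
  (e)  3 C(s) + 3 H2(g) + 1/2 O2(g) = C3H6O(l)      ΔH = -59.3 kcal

ΔH = -16.8 kcal

(a) as written (C3H6(g) already on the product side): +4.9 kcal
(b) as written (C2H6(g) already on the product side): -20.2 kcal
(c) reversed (reverse to put H2O(g) on the reactant side): +57.8 kcal
(d): not needed (C4H10(g) appears nowhere else).
(e) as written (C3H6O(l) already on the product side): -59.3 kcal
By Hess's law, ΔH = (1)·(+4.9) + (1)·(-20.2) + (-1)·(-57.8) + (1)·(-59.3) = -16.8 kcal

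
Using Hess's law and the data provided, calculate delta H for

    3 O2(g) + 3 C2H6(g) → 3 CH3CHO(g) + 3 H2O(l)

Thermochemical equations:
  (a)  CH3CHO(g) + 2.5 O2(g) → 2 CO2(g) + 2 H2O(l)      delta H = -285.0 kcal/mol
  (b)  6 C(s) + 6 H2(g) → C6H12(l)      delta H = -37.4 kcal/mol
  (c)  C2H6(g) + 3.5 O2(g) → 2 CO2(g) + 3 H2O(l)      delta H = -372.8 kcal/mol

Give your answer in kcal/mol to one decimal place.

delta H = -263.4 kcal/mol

(a) reversed and × 3: (-3)·(-285.0) = +855.0 kcal/mol
(b): not needed.
(c) × 3: (3)·(-372.8) = -1118.4 kcal/mol
Since enthalpy is a state function, delta H = (+855.0) + (-1118.4) = -263.4 kcal/mol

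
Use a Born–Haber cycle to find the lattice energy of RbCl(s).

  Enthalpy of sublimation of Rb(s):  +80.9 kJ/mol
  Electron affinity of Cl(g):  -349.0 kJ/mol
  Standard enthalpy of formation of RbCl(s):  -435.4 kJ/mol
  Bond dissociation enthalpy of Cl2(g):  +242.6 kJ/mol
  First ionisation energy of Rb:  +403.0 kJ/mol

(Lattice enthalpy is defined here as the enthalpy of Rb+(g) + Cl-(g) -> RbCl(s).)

U = -691.6 kJ/mol

ΔHf° = 1·ΔHsub + 1·(ΣIE) + 1/2·D(Cl2) + 1·EA + U
-435.4 = 1·(+80.9) + 1·(+403.0) + 1/2·(+242.6) + 1·(-349.0) + U
U = -435.4 − (+256.2) = -691.6 kJ/mol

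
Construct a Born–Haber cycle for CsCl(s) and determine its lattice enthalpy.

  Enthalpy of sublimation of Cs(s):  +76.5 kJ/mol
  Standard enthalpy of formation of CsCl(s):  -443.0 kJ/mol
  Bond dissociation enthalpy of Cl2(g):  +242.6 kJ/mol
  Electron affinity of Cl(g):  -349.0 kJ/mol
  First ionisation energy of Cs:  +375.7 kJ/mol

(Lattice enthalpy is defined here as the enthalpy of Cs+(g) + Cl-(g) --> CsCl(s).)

ΔHf° = 1·ΔHsub + 1·(ΣIE) + 1/2·D(Cl2) + 1·EA + U
-443.0 = 1·(+76.5) + 1·(+375.7) + 1/2·(+242.6) + 1·(-349.0) + U
U = -443.0 − (+224.5) = -667.5 kJ/mol

U = -667.5 kJ/mol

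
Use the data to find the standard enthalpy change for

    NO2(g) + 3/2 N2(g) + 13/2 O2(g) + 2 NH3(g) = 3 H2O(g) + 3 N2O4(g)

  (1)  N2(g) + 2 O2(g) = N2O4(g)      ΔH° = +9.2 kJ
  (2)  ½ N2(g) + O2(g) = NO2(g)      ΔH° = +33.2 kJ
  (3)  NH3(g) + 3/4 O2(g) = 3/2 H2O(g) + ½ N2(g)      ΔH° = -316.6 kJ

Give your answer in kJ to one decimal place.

(1) × 3: (3)·(+9.2) = +27.6 kJ
(2) reversed: -33.2 kJ
(3) × 2: (2)·(-316.6) = -633.2 kJ
ΔH° = (+27.6) + (-33.2) + (-633.2) = -638.8 kJ

ΔH° = -638.8 kJ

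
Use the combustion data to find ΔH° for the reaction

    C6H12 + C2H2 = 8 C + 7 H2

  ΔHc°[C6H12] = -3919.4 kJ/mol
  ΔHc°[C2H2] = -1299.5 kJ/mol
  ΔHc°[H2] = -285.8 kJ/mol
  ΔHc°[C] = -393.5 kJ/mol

Using ΔH = Σ nΔHc°(reactants) − Σ nΔHc°(products):
= [1·(-3919.4) + 1·(-1299.5)] − [8·(-393.5) + 7·(-285.8)]
= -70.3 kJ/mol

ΔH° = -70.3 kJ/mol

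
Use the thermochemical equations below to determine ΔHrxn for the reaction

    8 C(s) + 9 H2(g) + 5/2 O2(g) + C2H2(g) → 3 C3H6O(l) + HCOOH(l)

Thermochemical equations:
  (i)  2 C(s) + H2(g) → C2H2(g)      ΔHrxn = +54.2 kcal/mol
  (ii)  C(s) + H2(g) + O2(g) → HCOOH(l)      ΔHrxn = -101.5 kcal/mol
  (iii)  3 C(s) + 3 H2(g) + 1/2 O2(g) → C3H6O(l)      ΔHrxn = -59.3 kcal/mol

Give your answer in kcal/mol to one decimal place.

(i) reversed (C2H2(g) must end up as a reactant): -54.2 kcal/mol
(ii) as written (HCOOH(l) already on the product side): -101.5 kcal/mol
(iii) × 3 (scale by 3 for the 3 C3H6O(l)): (3)·(-59.3) = -177.9 kcal/mol
Summing the manipulated equations, ΔHrxn = (-54.2) + (-101.5) + (-177.9) = -333.6 kcal/mol

ΔHrxn = -333.6 kcal/mol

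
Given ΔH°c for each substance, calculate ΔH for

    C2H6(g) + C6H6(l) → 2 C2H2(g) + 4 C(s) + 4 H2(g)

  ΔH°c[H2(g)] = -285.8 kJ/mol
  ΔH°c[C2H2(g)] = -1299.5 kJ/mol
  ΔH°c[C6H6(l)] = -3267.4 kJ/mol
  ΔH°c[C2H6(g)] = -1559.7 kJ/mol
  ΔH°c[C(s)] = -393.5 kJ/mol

With combustion enthalpies, reactants minus products:
= [1·(-1559.7) + 1·(-3267.4)] − [2·(-1299.5) + 4·(-393.5) + 4·(-285.8)]
= 489.1 kJ/mol

ΔH = 489.1 kJ/mol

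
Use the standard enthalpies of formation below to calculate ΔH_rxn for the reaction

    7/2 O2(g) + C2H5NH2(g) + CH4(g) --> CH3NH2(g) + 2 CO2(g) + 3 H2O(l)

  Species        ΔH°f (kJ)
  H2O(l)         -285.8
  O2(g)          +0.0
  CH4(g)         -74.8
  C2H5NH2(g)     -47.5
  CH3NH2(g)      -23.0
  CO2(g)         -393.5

ΔH_rxn = -1545.1 kJ

ΔH°rxn = Σ nΔHf°(products) − Σ nΔHf°(reactants).
Products: 1·(-23.0) + 2·(-393.5) + 3·(-285.8) = -1667.4
Reactants: 7/2·(+0.0) + 1·(-47.5) + 1·(-74.8) = -122.3
ΔH_rxn = (-1667.4) − (-122.3) = -1545.1 kJ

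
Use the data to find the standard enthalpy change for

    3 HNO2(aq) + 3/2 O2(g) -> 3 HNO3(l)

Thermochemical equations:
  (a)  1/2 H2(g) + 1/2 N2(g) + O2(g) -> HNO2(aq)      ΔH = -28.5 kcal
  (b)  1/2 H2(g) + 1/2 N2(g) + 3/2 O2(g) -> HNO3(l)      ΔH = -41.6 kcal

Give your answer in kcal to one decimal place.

(a) reversed and × 3 (HNO2(aq) must end up as a reactant; ×3 to match 3 HNO2(aq) in the target): (-3)·(-28.5) = +85.5 kcal
(b) × 3 (×3 to match 3 HNO3(l) in the target): (3)·(-41.6) = -124.8 kcal
ΔH = (+85.5) + (-124.8) = -39.3 kcal

ΔH = -39.3 kcal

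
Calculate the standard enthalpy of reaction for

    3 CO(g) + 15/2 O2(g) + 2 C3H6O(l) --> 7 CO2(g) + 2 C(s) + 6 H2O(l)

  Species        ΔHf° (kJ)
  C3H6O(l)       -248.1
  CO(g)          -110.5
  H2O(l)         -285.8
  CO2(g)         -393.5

ΔHrxn = -3641.6 kJ

Products: 7·(-393.5) + 2·(+0.0) + 6·(-285.8) = -4469.3
Reactants: 3·(-110.5) + 15/2·(+0.0) + 2·(-248.1) = -827.7
ΔHrxn = (-4469.3) − (-827.7) = -3641.6 kJ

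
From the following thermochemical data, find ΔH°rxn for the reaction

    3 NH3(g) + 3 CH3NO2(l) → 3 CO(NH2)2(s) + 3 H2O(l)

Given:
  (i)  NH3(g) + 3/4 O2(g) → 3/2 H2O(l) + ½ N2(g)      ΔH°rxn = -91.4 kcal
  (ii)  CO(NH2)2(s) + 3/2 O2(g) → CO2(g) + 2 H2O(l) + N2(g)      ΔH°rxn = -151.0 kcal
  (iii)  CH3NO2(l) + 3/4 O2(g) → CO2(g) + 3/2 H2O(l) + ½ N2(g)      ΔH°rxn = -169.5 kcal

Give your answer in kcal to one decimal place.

ΔH°rxn = -329.7 kcal

(i) × 3: (3)·(-91.4) = -274.2 kcal
(ii) reversed and × 3: (-3)·(-151.0) = +453.0 kcal
(iii) × 3: (3)·(-169.5) = -508.5 kcal
Since enthalpy is a state function, ΔH°rxn = (-274.2) + (+453.0) + (-508.5) = -329.7 kcal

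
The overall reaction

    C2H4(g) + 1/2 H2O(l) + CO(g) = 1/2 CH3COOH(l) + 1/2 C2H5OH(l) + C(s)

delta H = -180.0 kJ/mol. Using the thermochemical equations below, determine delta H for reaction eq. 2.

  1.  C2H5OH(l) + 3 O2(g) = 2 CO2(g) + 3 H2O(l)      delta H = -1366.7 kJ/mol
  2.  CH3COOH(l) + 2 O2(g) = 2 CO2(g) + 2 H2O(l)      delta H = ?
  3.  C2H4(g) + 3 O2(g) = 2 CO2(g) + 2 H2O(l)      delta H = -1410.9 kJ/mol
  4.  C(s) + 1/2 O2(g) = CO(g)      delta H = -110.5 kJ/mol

delta H = -874.1 kJ/mol

eq. 1 reversed and × 1/2: (-1/2)·(-1366.7) = +683.35 kJ/mol
eq. 2 reversed and × 1/2: contributes −1/2·x
eq. 3 as written: -1410.9 kJ/mol
eq. 4 reversed: +110.5 kJ/mol
-180.0 = (+683.35) + (-1410.9) + (+110.5) − 1/2·x
x = (-180.0 − (-617.05)) / (-1/2) = -874.1 kJ/mol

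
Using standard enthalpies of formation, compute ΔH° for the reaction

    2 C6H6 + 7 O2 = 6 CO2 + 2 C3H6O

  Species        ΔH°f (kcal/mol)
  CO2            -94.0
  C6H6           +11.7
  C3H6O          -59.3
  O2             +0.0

Products: 6·(-94.0) + 2·(-59.3) = -682.6
Reactants: 2·(+11.7) + 7·(+0.0) = +23.4
ΔH° = (-682.6) − (+23.4) = -706.0 kcal/mol

ΔH° = -706.0 kcal/mol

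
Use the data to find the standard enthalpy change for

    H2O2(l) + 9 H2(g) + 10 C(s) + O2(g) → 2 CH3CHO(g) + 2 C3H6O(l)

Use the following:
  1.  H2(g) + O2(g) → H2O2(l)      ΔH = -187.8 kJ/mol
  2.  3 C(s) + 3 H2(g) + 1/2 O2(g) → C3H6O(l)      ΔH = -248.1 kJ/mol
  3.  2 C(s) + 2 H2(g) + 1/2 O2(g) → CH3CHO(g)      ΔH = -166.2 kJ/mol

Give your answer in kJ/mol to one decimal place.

eq. 1 reversed (reverse to put H2O2(l) on the reactant side): +187.8 kJ/mol
eq. 2 × 2 (×2 to match 2 C3H6O(l) in the target): (2)·(-248.1) = -496.2 kJ/mol
eq. 3 × 2 (×2 to match 2 CH3CHO(g) in the target): (2)·(-166.2) = -332.4 kJ/mol
ΔH = (-1)·(-187.8) + (2)·(-248.1) + (2)·(-166.2) = -640.8 kJ/mol

ΔH = -640.8 kJ/mol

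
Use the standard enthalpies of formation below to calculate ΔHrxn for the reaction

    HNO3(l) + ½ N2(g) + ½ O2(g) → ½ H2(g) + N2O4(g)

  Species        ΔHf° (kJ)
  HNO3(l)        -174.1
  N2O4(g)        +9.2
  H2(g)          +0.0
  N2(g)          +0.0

ΔHrxn = 183.3 kJ

Products: 1/2·(+0.0) + 1·(+9.2) = +9.2
Reactants: 1·(-174.1) + 1/2·(+0.0) + 1/2·(+0.0) = -174.1
ΔHrxn = (+9.2) − (-174.1) = 183.3 kJ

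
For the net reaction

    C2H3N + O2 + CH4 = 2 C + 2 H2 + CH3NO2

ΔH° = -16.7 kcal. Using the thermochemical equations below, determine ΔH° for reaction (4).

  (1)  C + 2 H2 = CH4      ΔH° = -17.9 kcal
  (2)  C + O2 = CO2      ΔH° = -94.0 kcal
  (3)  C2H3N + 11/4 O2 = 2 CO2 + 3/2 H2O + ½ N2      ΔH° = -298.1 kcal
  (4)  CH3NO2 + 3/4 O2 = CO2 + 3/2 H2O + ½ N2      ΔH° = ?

(1) reversed (reverse to put CH4 on the reactant side): +17.9 kcal
(2) reversed: +94.0 kcal
(3) as written (C2H3N already on the reactant side): -298.1 kcal
(4) reversed (reverse to put CH3NO2 on the product side): contributes −x
-16.7 = (+17.9) + (+94.0) + (-298.1) − x
x = (-16.7 − (-186.2)) / (-1) = -169.5 kcal

ΔH° = -169.5 kcal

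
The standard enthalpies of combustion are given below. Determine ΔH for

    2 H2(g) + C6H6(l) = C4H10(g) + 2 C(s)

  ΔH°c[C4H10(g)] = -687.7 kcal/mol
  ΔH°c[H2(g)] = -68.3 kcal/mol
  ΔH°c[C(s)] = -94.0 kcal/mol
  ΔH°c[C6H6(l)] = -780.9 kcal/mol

ΔH = -41.8 kcal/mol

Using ΔH = Σ nΔHc°(reactants) − Σ nΔHc°(products):
= [2·(-68.3) + 1·(-780.9)] − [1·(-687.7) + 2·(-94.0)]
= -41.8 kcal/mol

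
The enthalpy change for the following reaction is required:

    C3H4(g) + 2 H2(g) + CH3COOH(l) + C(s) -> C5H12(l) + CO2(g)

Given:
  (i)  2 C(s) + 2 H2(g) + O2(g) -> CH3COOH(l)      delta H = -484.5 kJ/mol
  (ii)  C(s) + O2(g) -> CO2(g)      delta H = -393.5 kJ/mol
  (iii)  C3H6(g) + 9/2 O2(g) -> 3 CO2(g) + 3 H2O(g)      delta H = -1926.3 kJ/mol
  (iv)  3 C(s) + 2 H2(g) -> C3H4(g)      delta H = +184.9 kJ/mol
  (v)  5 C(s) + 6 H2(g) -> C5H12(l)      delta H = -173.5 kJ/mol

(i) reversed (CH3COOH(l) must end up as a reactant): +484.5 kJ/mol
(ii) as written: -393.5 kJ/mol
(iii): not needed (C3H6(g) appears nowhere else).
(iv) reversed (C3H4(g) must end up as a reactant): -184.9 kJ/mol
(v) as written (C5H12(l) already on the product side): -173.5 kJ/mol
Summing the manipulated equations, delta H = (-1)·(-484.5) + (1)·(-393.5) + (-1)·(+184.9) + (1)·(-173.5) = -267.4 kJ/mol

delta H = -267.4 kJ/mol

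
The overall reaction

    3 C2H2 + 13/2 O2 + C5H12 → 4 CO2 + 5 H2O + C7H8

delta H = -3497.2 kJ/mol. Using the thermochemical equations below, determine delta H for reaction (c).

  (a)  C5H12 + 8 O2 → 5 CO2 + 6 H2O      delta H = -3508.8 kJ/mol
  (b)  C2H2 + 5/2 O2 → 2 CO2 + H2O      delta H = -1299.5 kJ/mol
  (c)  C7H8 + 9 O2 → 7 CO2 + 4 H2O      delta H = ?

(a) as written: -3508.8 kJ/mol
(b) × 3: (3)·(-1299.5) = -3898.5 kJ/mol
(c) reversed: contributes −x
-3497.2 = (-3508.8) + (-3898.5) − x
x = (-3497.2 − (-7407.3)) / (-1) = -3910.1 kJ/mol

delta H = -3910.1 kJ/mol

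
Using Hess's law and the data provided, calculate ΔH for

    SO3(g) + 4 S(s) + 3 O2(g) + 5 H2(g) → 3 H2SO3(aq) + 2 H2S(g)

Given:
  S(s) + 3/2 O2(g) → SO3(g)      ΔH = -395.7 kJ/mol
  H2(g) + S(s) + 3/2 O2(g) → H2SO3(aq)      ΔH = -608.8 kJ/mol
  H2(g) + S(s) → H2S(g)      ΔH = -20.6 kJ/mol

equation 1 reversed: +395.7 kJ/mol
equation 2 × 3: (3)·(-608.8) = -1826.4 kJ/mol
equation 3 × 2: (2)·(-20.6) = -41.2 kJ/mol
Since enthalpy is a state function, ΔH = (+395.7) + (-1826.4) + (-41.2) = -1471.9 kJ/mol

ΔH = -1471.9 kJ/mol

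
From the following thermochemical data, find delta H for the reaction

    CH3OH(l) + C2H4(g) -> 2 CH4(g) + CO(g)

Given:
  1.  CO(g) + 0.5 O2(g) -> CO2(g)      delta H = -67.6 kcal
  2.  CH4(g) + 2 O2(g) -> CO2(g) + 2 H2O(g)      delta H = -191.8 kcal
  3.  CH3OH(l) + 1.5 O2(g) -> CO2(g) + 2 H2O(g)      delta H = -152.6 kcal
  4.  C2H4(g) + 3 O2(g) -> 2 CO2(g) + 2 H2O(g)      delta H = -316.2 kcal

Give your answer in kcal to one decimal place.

delta H = -17.6 kcal

eq. 1 reversed: +67.6 kcal
eq. 2 reversed and × 2: (-2)·(-191.8) = +383.6 kcal
eq. 3 as written: -152.6 kcal
eq. 4 as written: -316.2 kcal
delta H = (+67.6) + (+383.6) + (-152.6) + (-316.2) = -17.6 kcal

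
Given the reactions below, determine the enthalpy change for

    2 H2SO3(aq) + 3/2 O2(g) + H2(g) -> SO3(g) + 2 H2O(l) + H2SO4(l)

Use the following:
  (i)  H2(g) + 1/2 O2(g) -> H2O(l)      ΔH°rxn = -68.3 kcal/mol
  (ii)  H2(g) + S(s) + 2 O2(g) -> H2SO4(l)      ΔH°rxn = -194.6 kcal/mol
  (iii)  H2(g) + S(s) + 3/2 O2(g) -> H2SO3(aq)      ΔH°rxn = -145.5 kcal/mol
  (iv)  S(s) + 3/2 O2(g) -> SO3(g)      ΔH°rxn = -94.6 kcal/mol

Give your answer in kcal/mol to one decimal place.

ΔH°rxn = -134.8 kcal/mol

(i) × 2: (2)·(-68.3) = -136.6 kcal/mol
(ii) as written: -194.6 kcal/mol
(iii) reversed and × 2: (-2)·(-145.5) = +291.0 kcal/mol
(iv) as written: -94.6 kcal/mol
By Hess's law, ΔH°rxn = (2)·(-68.3) + (1)·(-194.6) + (-2)·(-145.5) + (1)·(-94.6) = -134.8 kcal/mol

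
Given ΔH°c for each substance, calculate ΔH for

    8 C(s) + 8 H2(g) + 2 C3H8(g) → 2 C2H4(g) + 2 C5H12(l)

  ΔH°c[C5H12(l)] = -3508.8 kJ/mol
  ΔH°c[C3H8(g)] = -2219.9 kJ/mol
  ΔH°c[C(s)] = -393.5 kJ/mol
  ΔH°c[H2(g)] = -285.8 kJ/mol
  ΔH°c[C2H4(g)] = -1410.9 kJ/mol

With combustion enthalpies, reactants minus products:
= [8·(-393.5) + 8·(-285.8) + 2·(-2219.9)] − [2·(-1410.9) + 2·(-3508.8)]
= -34.8 kJ/mol

ΔH = -34.8 kJ/mol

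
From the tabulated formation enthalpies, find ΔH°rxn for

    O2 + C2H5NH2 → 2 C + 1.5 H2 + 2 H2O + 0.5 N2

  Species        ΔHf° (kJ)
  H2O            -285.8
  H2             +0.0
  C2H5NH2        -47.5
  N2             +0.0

Products: 2·(+0.0) + 3/2·(+0.0) + 2·(-285.8) + 1/2·(+0.0) = -571.6
Reactants: 1·(+0.0) + 1·(-47.5) = -47.5
ΔH°rxn = (-571.6) − (-47.5) = -524.1 kJ

ΔH°rxn = -524.1 kJ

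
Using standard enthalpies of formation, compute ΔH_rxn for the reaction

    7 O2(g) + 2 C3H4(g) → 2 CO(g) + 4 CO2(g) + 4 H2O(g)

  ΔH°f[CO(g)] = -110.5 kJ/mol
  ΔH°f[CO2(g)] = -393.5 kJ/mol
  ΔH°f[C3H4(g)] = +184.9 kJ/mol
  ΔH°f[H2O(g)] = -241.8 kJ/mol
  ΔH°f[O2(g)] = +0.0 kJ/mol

ΔH°rxn = Σ nΔHf°(products) − Σ nΔHf°(reactants).
Products: 2·(-110.5) + 4·(-393.5) + 4·(-241.8) = -2762.2
Reactants: 7·(+0.0) + 2·(+184.9) = +369.8
ΔH_rxn = (-2762.2) − (+369.8) = -3132.0 kJ/mol

ΔH_rxn = -3132.0 kJ/mol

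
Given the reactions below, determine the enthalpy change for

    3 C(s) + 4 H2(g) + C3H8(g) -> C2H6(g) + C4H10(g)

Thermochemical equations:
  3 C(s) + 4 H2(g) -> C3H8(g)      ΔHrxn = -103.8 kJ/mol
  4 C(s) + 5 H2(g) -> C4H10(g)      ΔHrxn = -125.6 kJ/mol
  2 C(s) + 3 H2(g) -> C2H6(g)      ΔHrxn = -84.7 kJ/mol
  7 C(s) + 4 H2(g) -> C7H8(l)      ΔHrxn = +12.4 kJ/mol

ΔHrxn = -106.5 kJ/mol

equation 1 reversed: +103.8 kJ/mol
equation 2 as written: -125.6 kJ/mol
equation 3 as written: -84.7 kJ/mol
equation 4: not needed.
Since enthalpy is a state function, ΔHrxn = (-1)·(-103.8) + (1)·(-125.6) + (1)·(-84.7) = -106.5 kJ/mol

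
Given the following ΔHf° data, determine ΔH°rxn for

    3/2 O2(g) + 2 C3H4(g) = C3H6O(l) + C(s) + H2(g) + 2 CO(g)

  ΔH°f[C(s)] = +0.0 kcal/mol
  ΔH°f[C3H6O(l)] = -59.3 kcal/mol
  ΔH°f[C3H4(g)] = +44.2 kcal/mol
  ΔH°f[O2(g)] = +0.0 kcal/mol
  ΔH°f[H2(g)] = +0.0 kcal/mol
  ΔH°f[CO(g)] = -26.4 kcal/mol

ΔH°rxn = Σ nΔHf°(products) − Σ nΔHf°(reactants).
Products: 1·(-59.3) + 1·(+0.0) + 1·(+0.0) + 2·(-26.4) = -112.1
Reactants: 3/2·(+0.0) + 2·(+44.2) = +88.4
ΔH°rxn = (-112.1) − (+88.4) = -200.5 kcal/mol

ΔH°rxn = -200.5 kcal/mol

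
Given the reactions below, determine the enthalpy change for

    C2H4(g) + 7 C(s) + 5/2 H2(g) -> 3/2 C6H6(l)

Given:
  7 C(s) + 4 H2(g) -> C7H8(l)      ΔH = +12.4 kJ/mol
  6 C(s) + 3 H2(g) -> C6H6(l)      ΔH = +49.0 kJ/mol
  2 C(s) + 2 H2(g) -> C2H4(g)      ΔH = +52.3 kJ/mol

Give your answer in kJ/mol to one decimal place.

equation 1: not needed (C7H8(l) appears nowhere else).
equation 2 × 3/2 (×3/2 to match 3/2 C6H6(l) in the target): (3/2)·(+49.0) = +73.5 kJ/mol
equation 3 reversed (C2H4(g) must end up as a reactant): -52.3 kJ/mol
ΔH = (+73.5) + (-52.3) = 21.2 kJ/mol

ΔH = 21.2 kJ/mol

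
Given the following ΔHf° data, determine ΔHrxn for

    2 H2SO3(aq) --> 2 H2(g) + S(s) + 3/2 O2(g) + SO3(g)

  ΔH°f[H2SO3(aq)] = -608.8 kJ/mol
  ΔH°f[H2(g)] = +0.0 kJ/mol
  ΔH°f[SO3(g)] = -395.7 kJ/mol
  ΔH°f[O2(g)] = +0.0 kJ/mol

ΔHrxn = 821.9 kJ/mol

ΔH°rxn = Σ nΔHf°(products) − Σ nΔHf°(reactants).
Products: 2·(+0.0) + 1·(+0.0) + 3/2·(+0.0) + 1·(-395.7) = -395.7
Reactants: 2·(-608.8) = -1217.6
ΔHrxn = (-395.7) − (-1217.6) = 821.9 kJ/mol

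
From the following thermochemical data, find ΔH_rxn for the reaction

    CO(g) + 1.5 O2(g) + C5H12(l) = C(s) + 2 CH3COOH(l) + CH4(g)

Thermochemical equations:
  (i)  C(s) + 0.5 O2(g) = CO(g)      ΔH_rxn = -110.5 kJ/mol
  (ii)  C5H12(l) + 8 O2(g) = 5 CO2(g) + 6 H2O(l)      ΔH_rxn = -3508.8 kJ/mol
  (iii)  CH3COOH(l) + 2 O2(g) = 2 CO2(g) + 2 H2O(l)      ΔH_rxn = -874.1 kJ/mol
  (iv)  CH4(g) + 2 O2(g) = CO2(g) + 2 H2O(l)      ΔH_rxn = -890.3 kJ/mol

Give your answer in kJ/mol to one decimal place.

ΔH_rxn = -759.8 kJ/mol

(i) reversed: +110.5 kJ/mol
(ii) as written: -3508.8 kJ/mol
(iii) reversed and × 2: (-2)·(-874.1) = +1748.2 kJ/mol
(iv) reversed: +890.3 kJ/mol
ΔH_rxn = (+110.5) + (-3508.8) + (+1748.2) + (+890.3) = -759.8 kJ/mol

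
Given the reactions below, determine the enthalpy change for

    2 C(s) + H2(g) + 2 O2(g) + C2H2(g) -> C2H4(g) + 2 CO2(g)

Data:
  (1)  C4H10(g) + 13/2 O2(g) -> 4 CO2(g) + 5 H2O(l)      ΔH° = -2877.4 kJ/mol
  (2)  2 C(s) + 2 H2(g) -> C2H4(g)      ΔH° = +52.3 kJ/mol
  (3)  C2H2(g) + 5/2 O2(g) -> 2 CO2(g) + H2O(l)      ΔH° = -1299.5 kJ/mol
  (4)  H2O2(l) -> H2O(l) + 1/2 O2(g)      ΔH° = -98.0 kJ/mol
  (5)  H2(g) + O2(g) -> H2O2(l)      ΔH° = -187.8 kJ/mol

(1): not needed.
(2) as written: +52.3 kJ/mol
(3) as written: -1299.5 kJ/mol
(4) reversed: +98.0 kJ/mol
(5) reversed: +187.8 kJ/mol
Since enthalpy is a state function, ΔH° = (+52.3) + (-1299.5) + (+98.0) + (+187.8) = -961.4 kJ/mol

ΔH° = -961.4 kJ/mol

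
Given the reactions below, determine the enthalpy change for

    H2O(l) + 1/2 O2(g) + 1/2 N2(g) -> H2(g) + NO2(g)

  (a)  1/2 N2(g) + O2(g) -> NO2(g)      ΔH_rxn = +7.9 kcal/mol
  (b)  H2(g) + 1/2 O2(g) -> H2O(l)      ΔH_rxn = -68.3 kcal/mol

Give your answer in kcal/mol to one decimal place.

ΔH_rxn = 76.2 kcal/mol

(a) as written: +7.9 kcal/mol
(b) reversed: +68.3 kcal/mol
Summing the manipulated equations, ΔH_rxn = (1)·(+7.9) + (-1)·(-68.3) = 76.2 kcal/mol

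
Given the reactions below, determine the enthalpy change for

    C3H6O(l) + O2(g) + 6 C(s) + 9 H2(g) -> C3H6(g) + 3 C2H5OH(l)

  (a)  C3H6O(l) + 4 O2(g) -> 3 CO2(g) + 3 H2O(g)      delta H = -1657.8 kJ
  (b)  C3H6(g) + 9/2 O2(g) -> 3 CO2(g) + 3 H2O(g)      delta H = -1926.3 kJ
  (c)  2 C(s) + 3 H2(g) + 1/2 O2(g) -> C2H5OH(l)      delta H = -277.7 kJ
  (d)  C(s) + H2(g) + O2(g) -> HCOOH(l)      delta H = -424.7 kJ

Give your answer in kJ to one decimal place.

delta H = -564.6 kJ

(a) as written (C3H6O(l) already on the reactant side): -1657.8 kJ
(b) reversed (C3H6(g) must end up as a product): +1926.3 kJ
(c) × 3 (×3 to match 3 C2H5OH(l) in the target): (3)·(-277.7) = -833.1 kJ
(d): not needed (HCOOH(l) appears nowhere else).
By Hess's law, delta H = (-1657.8) + (+1926.3) + (-833.1) = -564.6 kJ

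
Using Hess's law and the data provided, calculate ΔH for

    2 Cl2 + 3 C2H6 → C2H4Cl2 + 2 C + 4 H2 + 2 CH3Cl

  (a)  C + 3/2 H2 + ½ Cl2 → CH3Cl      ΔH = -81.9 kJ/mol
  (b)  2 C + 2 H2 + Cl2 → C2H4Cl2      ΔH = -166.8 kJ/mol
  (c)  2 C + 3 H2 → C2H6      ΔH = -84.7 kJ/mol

(a) × 2: (2)·(-81.9) = -163.8 kJ/mol
(b) as written: -166.8 kJ/mol
(c) reversed and × 3: (-3)·(-84.7) = +254.1 kJ/mol
By Hess's law, ΔH = (2)·(-81.9) + (1)·(-166.8) + (-3)·(-84.7) = -76.5 kJ/mol

ΔH = -76.5 kJ/mol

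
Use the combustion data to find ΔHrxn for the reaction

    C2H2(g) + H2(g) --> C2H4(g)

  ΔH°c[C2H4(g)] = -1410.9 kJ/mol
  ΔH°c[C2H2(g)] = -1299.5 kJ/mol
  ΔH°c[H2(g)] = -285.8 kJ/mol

Using ΔH = Σ nΔHc°(reactants) − Σ nΔHc°(products):
= [1·(-1299.5) + 1·(-285.8)] − [1·(-1410.9)]
= -174.4 kJ/mol

ΔHrxn = -174.4 kJ/mol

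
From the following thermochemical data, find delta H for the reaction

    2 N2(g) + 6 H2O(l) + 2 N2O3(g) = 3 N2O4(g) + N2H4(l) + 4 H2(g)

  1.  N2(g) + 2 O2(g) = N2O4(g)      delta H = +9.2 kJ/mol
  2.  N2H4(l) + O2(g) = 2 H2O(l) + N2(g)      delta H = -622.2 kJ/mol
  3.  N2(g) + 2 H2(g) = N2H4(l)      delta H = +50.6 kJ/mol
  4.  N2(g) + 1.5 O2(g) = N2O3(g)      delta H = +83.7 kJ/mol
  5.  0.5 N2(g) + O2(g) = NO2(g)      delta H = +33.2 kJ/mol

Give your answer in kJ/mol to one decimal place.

eq. 1 × 3 (scale by 3 for the 3 N2O4(g)): (3)·(+9.2) = +27.6 kJ/mol
eq. 2 reversed and × 3 (H2O(l) must end up as a reactant; ×3 to match 6 H2O(l) in the target): (-3)·(-622.2) = +1866.6 kJ/mol
eq. 3 reversed and × 2 (H2(g) must end up as a product; scale by 2 for the 4 H2(g)): (-2)·(+50.6) = -101.2 kJ/mol
eq. 4 reversed and × 2 (N2O3(g) must end up as a reactant; ×2 to match 2 N2O3(g) in the target): (-2)·(+83.7) = -167.4 kJ/mol
eq. 5: not needed (NO2(g) appears nowhere else).
Summing the manipulated equations, delta H = (3)·(+9.2) + (-3)·(-622.2) + (-2)·(+50.6) + (-2)·(+83.7) = 1625.6 kJ/mol

delta H = 1625.6 kJ/mol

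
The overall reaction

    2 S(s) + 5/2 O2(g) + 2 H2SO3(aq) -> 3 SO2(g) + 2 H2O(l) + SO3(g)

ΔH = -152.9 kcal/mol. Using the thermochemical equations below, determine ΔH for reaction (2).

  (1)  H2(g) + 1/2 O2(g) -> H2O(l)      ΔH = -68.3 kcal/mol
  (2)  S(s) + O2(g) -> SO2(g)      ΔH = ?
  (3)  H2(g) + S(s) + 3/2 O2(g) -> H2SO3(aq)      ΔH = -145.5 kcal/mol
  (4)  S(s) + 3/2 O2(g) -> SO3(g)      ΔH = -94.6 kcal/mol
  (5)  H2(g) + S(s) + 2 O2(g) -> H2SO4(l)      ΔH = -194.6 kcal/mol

ΔH = -70.9 kcal/mol

(1) × 2: (2)·(-68.3) = -136.6 kcal/mol
(2) × 3: contributes 3·x
(3) reversed and × 2: (-2)·(-145.5) = +291.0 kcal/mol
(4) as written: -94.6 kcal/mol
(5): not needed.
-152.9 = (-136.6) + (+291.0) + (-94.6) + 3·x
x = (-152.9 − (+59.8)) / (3) = -70.9 kcal/mol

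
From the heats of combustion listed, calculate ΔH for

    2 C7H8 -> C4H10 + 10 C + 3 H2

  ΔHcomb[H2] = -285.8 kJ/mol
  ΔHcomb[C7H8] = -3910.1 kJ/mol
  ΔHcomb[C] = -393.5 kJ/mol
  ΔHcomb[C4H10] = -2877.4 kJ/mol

With combustion enthalpies, reactants minus products:
= [2·(-3910.1)] − [1·(-2877.4) + 10·(-393.5) + 3·(-285.8)]
= -150.4 kJ/mol

ΔH = -150.4 kJ/mol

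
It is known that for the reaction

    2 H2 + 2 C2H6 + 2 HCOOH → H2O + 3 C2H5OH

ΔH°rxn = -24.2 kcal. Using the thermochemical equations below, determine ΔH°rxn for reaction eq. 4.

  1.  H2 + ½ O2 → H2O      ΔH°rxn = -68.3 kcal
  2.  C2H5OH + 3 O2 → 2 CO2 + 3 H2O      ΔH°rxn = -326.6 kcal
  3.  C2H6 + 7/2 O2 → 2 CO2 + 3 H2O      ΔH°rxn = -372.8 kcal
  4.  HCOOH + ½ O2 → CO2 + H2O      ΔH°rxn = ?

eq. 1 × 2: (2)·(-68.3) = -136.6 kcal
eq. 2 reversed and × 3: (-3)·(-326.6) = +979.8 kcal
eq. 3 × 2: (2)·(-372.8) = -745.6 kcal
eq. 4 × 2: contributes 2·x
-24.2 = (-136.6) + (+979.8) + (-745.6) + 2·x
x = (-24.2 − (+97.6)) / (2) = -60.9 kcal

ΔH°rxn = -60.9 kcal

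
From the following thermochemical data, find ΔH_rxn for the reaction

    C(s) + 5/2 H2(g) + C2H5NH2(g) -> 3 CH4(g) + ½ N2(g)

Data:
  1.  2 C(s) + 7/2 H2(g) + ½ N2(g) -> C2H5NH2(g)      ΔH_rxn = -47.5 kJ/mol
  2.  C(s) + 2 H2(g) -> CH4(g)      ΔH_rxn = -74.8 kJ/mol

ΔH_rxn = -176.9 kJ/mol

eq. 1 reversed (reverse to put C2H5NH2(g) on the reactant side): +47.5 kJ/mol
eq. 2 × 3 (scale by 3 for the 3 CH4(g)): (3)·(-74.8) = -224.4 kJ/mol
By Hess's law, ΔH_rxn = (-1)·(-47.5) + (3)·(-74.8) = -176.9 kJ/mol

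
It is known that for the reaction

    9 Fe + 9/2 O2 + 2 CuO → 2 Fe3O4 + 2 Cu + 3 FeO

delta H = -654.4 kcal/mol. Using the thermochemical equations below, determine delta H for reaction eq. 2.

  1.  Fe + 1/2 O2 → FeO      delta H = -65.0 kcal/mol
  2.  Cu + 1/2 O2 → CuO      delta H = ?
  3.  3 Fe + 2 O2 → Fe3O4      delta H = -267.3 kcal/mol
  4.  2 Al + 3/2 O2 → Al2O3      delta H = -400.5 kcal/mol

delta H = -37.6 kcal/mol

eq. 1 × 3 (×3 to match 3 FeO in the target): (3)·(-65.0) = -195.0 kcal/mol
eq. 2 reversed and × 2 (reverse to put CuO on the reactant side; scale by 2 for the 2 CuO): contributes −2·x
eq. 3 × 2 (scale by 2 for the 2 Fe3O4): (2)·(-267.3) = -534.6 kcal/mol
eq. 4: not needed (Al2O3 appears nowhere else).
-654.4 = (-195.0) + (-534.6) − 2·x
x = (-654.4 − (-729.6)) / (-2) = -37.6 kcal/mol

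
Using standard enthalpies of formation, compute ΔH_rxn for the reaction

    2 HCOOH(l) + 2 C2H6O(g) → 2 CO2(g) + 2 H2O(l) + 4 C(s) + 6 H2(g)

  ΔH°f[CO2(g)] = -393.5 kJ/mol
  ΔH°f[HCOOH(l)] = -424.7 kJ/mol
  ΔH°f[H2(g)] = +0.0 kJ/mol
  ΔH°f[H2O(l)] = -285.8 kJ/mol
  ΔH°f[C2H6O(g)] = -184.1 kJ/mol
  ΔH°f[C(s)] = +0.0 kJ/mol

ΔH_rxn = -141.0 kJ/mol

Products: 2·(-393.5) + 2·(-285.8) + 4·(+0.0) + 6·(+0.0) = -1358.6
Reactants: 2·(-424.7) + 2·(-184.1) = -1217.6
ΔH_rxn = (-1358.6) − (-1217.6) = -141.0 kJ/mol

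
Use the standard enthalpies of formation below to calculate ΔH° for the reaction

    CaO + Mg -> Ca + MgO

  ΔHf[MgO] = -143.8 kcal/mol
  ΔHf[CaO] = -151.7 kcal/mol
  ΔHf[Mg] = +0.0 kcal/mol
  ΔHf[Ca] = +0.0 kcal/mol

Products: 1·(+0.0) + 1·(-143.8) = -143.8
Reactants: 1·(-151.7) + 1·(+0.0) = -151.7
ΔH° = (-143.8) − (-151.7) = 7.9 kcal/mol

ΔH° = 7.9 kcal/mol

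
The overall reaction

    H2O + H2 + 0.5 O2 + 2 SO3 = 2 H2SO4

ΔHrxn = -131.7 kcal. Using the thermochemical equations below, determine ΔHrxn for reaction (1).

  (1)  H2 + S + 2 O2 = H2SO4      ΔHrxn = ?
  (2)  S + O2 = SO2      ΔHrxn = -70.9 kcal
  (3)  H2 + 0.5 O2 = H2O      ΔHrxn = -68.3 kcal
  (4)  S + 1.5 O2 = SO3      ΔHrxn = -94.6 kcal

ΔHrxn = -194.6 kcal

(1) × 2 (×2 to match 2 H2SO4 in the target): contributes 2·x
(2): not needed (SO2 appears nowhere else).
(3) reversed (H2O must end up as a reactant): +68.3 kcal
(4) reversed and × 2 (reverse to put SO3 on the reactant side; ×2 to match 2 SO3 in the target): (-2)·(-94.6) = +189.2 kcal
-131.7 = (+68.3) + (+189.2) + 2·x
x = (-131.7 − (+257.5)) / (2) = -194.6 kcal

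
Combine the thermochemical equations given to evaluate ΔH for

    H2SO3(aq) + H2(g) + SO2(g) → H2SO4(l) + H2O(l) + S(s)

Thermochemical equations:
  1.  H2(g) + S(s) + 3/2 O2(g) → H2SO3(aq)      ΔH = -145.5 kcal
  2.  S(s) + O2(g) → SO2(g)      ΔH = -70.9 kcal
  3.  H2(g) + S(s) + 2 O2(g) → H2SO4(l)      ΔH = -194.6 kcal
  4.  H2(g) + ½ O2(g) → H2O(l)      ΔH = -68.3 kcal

eq. 1 reversed (reverse to put H2SO3(aq) on the reactant side): +145.5 kcal
eq. 2 reversed (SO2(g) must end up as a reactant): +70.9 kcal
eq. 3 as written (H2SO4(l) already on the product side): -194.6 kcal
eq. 4 as written (H2O(l) already on the product side): -68.3 kcal
ΔH = (+145.5) + (+70.9) + (-194.6) + (-68.3) = -46.5 kcal

ΔH = -46.5 kcal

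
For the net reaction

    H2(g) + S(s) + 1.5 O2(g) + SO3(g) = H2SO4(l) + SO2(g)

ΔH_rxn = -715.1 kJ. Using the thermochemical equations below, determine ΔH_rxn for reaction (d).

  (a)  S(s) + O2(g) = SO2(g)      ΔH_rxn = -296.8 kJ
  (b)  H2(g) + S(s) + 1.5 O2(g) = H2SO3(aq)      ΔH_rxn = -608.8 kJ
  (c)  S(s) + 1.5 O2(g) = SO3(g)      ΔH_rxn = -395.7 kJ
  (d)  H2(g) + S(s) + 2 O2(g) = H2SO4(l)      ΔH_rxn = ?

ΔH_rxn = -814.0 kJ

(a) as written: -296.8 kJ
(b): not needed.
(c) reversed: +395.7 kJ
(d) as written: contributes x
-715.1 = (-296.8) + (+395.7) + x
x = (-715.1 − (+98.9)) / (1) = -814.0 kJ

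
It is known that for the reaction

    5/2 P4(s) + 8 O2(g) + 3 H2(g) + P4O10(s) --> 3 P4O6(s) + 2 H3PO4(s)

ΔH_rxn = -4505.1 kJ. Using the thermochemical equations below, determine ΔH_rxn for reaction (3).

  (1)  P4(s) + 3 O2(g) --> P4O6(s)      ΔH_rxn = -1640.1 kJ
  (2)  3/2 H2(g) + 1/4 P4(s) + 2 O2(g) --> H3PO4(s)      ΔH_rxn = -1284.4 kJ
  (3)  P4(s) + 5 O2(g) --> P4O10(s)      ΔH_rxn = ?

ΔH_rxn = -2984.0 kJ

(1) × 3: (3)·(-1640.1) = -4920.3 kJ
(2) × 2: (2)·(-1284.4) = -2568.8 kJ
(3) reversed: contributes −x
-4505.1 = (-4920.3) + (-2568.8) − x
x = (-4505.1 − (-7489.1)) / (-1) = -2984.0 kJ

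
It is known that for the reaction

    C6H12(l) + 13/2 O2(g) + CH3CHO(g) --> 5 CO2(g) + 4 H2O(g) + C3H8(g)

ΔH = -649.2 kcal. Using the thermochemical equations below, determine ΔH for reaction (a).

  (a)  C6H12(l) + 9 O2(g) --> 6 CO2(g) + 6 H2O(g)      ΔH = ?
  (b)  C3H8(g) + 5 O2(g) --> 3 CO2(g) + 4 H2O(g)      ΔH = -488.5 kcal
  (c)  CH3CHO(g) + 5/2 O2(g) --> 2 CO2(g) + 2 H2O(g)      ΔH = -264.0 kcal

(a) as written: contributes x
(b) reversed: +488.5 kcal
(c) as written: -264.0 kcal
-649.2 = (+488.5) + (-264.0) + x
x = (-649.2 − (+224.5)) / (1) = -873.7 kcal

ΔH = -873.7 kcal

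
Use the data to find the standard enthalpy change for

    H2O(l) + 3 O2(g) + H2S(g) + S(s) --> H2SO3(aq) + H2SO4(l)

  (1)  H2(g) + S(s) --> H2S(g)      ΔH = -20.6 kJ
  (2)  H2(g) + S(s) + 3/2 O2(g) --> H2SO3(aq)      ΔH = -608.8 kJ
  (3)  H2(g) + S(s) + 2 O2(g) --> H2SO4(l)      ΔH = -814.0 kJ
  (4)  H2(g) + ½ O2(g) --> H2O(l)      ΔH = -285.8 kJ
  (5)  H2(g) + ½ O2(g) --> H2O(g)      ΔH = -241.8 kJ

(1) reversed: +20.6 kJ
(2) as written: -608.8 kJ
(3) as written: -814.0 kJ
(4) reversed: +285.8 kJ
(5): not needed.
Summing the manipulated equations, ΔH = (+20.6) + (-608.8) + (-814.0) + (+285.8) = -1116.4 kJ

ΔH = -1116.4 kJ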